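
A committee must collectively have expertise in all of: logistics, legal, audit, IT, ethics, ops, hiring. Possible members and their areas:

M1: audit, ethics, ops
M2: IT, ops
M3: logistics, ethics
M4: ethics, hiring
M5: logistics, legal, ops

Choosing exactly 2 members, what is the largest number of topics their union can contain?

Choosing M1, M5 covers {logistics, legal, audit, ethics, ops} — 5 topics.
No choice of 2 members does better; here IT, hiring are left uncovered.

5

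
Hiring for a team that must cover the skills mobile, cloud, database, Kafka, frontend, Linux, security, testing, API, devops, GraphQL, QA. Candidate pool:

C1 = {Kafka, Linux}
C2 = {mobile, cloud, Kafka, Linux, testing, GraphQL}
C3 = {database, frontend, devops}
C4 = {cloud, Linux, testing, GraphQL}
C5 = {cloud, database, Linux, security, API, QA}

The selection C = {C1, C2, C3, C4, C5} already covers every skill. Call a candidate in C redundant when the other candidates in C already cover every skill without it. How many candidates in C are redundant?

2

Drop C1: the rest still cover every skill — redundant.
Drop C2: mobile uncovered — not redundant.
Drop C3: frontend, devops uncovered — not redundant.
Drop C4: the rest still cover every skill — redundant.
Drop C5: security, API, QA uncovered — not redundant.
2 redundant: C1, C4.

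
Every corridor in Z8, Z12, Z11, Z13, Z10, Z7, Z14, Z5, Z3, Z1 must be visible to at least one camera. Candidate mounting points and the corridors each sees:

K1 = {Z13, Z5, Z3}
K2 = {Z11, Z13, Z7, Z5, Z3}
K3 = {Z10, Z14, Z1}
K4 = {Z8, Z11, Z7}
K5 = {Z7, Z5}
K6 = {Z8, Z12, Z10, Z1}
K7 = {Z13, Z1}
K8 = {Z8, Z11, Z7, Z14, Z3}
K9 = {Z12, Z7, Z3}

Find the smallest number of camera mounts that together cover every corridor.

K1, K6, K8 together cover {Z8, Z12, Z11, Z13, Z10, Z7, Z14, Z5, Z3, Z1} — every corridor.
No 2 of the 9 camera mounts cover everything (all 36 pairs fall short), so 3 is minimum.

3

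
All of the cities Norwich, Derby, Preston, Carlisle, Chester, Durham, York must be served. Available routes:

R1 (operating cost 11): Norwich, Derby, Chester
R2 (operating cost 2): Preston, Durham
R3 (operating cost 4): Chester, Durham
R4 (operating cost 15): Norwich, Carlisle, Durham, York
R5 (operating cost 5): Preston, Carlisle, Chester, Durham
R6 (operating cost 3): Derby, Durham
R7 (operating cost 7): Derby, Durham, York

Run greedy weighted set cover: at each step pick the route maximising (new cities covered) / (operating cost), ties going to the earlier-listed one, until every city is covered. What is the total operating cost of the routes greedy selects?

28

Pick 1: R2 adds 2 new (Preston, Durham) at operating cost 2 (ratio 2/2).
Pick 2: R5 adds 2 new (Carlisle, Chester) at operating cost 5 (ratio 2/5).
Pick 3: R6 adds 1 new (Derby) at operating cost 3 (ratio 1/3).
Pick 4: R7 adds 1 new (York) at operating cost 7 (ratio 1/7).
Pick 5: R1 adds 1 new (Norwich) at operating cost 11 (ratio 1/11).
Greedy total operating cost: 2 + 5 + 3 + 7 + 11 = 28. (The true optimum is 23, so greedy overshoots here.)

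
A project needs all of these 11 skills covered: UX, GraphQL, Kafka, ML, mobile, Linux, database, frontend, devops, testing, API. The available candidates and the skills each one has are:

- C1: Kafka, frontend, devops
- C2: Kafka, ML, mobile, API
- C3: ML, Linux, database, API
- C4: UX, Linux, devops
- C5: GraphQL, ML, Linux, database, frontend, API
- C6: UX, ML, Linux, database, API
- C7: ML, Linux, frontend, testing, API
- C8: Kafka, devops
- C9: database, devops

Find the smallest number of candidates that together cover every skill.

C2, C4, C5, C7 together cover {UX, GraphQL, Kafka, ML, mobile, Linux, database, frontend, devops, testing, API} — every skill.
No 3 of the 9 candidates cover everything (all 84 triples fall short), so 4 is minimum.
Greedy (largest uncovered first) would take C5, C1, C2, C4, C7 — 5 candidates — but 4 suffice.

4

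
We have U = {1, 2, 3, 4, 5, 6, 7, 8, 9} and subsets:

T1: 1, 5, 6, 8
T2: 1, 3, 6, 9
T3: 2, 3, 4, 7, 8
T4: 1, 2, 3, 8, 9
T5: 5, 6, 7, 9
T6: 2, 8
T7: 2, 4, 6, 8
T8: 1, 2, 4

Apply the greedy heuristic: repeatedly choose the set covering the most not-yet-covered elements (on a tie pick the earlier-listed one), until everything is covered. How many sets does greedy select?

3

Pick 1: T3 covers 5 new elements (2, 3, 4, 7, 8).
Pick 2: T1 covers 3 new elements (1, 5, 6).
Pick 3: T2 covers 1 new elements (9).
Greedy uses 3 sets.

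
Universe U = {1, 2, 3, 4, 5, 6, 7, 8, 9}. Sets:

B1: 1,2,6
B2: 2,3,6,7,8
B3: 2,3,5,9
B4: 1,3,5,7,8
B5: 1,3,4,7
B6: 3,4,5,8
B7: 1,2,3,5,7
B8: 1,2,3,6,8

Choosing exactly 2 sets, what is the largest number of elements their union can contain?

7

Choosing B1, B4 covers {1, 2, 3, 5, 6, 7, 8} — 7 elements.
No choice of 2 sets does better; here 4, 9 are left uncovered.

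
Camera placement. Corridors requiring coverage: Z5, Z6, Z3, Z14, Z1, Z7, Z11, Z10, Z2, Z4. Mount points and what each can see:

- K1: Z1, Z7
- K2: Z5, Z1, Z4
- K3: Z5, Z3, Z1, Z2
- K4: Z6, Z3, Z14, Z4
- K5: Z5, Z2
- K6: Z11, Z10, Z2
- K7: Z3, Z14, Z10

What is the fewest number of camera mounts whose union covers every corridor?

K1, K2, K4, K6 together cover {Z5, Z6, Z3, Z14, Z1, Z7, Z11, Z10, Z2, Z4} — every corridor.
No 3 of the 7 camera mounts cover everything (all 35 triples fall short), so 4 is minimum.

4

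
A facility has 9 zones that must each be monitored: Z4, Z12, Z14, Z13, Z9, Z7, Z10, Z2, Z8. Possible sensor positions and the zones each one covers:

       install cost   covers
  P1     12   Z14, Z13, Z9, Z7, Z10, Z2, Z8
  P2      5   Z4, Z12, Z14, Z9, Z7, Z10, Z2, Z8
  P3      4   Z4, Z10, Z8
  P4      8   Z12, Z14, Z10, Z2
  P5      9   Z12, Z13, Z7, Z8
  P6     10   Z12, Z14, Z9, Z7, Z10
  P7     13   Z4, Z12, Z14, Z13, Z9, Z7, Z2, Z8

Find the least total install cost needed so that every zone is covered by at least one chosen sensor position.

P2, P5 cover every zone at install cost 5 + 9 = 14.
Any cover uses at least 2 sensor positions; among all covering selections none totals below 14.

14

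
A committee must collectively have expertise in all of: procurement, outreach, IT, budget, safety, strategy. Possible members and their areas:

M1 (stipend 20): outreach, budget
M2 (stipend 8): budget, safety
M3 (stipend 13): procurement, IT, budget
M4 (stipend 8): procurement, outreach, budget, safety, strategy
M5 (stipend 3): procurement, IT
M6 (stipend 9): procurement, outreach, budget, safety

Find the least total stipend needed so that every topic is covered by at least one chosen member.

11

M4, M5 cover every topic at stipend 8 + 3 = 11.
Any cover uses at least 2 members; among all covering selections none totals below 11.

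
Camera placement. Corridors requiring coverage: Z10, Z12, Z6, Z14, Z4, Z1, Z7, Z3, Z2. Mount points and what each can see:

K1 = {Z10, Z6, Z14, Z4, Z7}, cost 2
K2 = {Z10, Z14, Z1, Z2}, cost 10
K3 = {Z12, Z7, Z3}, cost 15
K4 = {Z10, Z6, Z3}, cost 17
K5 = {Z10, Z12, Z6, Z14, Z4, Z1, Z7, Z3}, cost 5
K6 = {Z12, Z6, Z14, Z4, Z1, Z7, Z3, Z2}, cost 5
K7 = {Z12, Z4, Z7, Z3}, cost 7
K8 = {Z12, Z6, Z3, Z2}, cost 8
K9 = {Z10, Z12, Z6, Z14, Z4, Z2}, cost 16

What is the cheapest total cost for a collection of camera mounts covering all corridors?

K1, K6 cover every corridor at cost 2 + 5 = 7.
Any cover uses at least 2 camera mounts; among all covering selections none totals below 7.

7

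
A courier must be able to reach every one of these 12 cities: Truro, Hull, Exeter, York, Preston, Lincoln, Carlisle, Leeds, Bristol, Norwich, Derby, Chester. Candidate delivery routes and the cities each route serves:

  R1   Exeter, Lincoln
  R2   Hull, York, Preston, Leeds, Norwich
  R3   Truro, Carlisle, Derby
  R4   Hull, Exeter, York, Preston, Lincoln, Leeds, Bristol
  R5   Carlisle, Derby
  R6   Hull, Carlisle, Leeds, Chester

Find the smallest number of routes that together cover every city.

R2, R3, R4, R6 together cover {Truro, Hull, Exeter, York, Preston, Lincoln, Carlisle, Leeds, Bristol, Norwich, Derby, Chester} — every city.
No 3 of the 6 routes cover everything (all 20 triples fall short), so 4 is minimum.

4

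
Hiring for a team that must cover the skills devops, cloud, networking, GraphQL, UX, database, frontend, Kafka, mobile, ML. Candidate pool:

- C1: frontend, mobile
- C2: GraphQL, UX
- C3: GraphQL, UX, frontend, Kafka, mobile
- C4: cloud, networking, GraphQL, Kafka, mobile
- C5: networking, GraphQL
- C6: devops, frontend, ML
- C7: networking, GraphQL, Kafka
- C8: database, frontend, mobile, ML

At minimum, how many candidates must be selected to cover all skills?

C2, C4, C6, C8 together cover {devops, cloud, networking, GraphQL, UX, database, frontend, Kafka, mobile, ML} — every skill.
No 3 of the 8 candidates cover everything (all 56 triples fall short), so 4 is minimum.

4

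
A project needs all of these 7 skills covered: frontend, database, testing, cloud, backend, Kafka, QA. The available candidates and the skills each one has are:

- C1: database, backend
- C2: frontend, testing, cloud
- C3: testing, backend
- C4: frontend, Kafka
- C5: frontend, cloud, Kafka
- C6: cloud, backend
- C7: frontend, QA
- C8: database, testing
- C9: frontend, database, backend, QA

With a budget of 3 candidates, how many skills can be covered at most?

7

Choosing C2, C4, C9 covers {frontend, database, testing, cloud, backend, Kafka, QA} — 7 skills.
That is all 7 skills.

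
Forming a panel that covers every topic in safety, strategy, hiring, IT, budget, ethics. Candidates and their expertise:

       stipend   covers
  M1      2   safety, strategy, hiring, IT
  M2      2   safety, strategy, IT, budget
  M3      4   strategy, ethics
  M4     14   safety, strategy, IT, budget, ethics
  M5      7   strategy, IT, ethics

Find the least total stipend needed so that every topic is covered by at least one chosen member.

8

M1, M2, M3 cover every topic at stipend 2 + 2 + 4 = 8.
Any cover uses at least 2 members; among all covering selections none totals below 8.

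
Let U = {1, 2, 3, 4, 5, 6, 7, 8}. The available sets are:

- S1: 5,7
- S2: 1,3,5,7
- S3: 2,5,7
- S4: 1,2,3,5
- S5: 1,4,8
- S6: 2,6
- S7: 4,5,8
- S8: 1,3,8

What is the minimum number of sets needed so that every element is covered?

S2, S5, S6 together cover {1, 2, 3, 4, 5, 6, 7, 8} — every element.
No 2 of the 8 sets cover everything (all 28 pairs fall short), so 3 is minimum.

3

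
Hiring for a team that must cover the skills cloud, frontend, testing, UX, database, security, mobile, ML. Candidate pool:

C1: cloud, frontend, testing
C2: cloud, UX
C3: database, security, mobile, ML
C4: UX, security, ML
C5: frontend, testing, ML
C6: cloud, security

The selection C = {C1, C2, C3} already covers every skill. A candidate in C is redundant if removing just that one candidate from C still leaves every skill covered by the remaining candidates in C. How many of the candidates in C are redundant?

Drop C1: frontend, testing uncovered — not redundant.
Drop C2: UX uncovered — not redundant.
Drop C3: database, security, mobile, ML uncovered — not redundant.
None of the candidates in C is redundant.

0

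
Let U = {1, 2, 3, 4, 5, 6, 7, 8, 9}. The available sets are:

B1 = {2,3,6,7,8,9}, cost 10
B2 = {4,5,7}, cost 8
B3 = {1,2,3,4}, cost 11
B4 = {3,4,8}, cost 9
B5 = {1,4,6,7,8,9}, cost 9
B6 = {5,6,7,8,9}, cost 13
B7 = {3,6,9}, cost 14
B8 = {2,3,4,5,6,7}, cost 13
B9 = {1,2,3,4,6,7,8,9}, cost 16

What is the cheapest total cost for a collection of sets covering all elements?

22

B5, B8 cover every element at cost 9 + 13 = 22.
Any cover uses at least 2 sets; among all covering selections none totals below 22.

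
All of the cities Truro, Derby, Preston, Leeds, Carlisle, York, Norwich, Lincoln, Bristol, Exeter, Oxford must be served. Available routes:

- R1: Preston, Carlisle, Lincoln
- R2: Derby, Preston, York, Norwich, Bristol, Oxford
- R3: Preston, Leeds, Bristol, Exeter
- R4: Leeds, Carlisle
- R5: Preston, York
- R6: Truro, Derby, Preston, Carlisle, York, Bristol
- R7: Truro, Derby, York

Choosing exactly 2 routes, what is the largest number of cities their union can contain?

8

Choosing R1, R2 covers {Derby, Preston, Carlisle, York, Norwich, Lincoln, Bristol, Oxford} — 8 cities.
No choice of 2 routes does better; here Truro, Leeds, Exeter are left uncovered.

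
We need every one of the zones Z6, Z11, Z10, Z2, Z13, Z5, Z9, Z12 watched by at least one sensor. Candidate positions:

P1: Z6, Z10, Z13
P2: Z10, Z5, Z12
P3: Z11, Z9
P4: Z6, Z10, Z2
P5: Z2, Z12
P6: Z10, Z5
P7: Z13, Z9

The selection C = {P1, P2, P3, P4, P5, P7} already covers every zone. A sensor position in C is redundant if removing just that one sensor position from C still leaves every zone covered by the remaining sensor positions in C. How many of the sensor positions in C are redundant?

4

Drop P1: the rest still cover every zone — redundant.
Drop P2: Z5 uncovered — not redundant.
Drop P3: Z11 uncovered — not redundant.
Drop P4: the rest still cover every zone — redundant.
Drop P5: the rest still cover every zone — redundant.
Drop P7: the rest still cover every zone — redundant.
4 redundant: P1, P4, P5, P7.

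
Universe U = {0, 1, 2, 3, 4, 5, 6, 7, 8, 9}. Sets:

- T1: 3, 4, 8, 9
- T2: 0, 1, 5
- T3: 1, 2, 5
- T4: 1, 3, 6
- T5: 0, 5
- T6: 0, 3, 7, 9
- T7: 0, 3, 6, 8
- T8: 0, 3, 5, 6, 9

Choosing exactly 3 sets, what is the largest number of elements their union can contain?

9

Choosing T1, T3, T6 covers {0, 1, 2, 3, 4, 5, 7, 8, 9} — 9 elements.
No choice of 3 sets does better; here 6 is left uncovered.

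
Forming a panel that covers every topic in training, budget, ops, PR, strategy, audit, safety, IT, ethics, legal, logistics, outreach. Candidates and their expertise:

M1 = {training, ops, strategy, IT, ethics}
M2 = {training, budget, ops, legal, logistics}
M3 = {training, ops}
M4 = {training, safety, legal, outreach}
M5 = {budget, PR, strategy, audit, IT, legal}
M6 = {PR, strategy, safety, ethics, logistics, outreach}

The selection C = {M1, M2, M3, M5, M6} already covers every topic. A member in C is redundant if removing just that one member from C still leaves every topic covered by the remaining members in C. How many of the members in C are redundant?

Drop M1: the rest still cover every topic — redundant.
Drop M2: the rest still cover every topic — redundant.
Drop M3: the rest still cover every topic — redundant.
Drop M5: audit uncovered — not redundant.
Drop M6: safety, outreach uncovered — not redundant.
3 redundant: M1, M2, M3.

3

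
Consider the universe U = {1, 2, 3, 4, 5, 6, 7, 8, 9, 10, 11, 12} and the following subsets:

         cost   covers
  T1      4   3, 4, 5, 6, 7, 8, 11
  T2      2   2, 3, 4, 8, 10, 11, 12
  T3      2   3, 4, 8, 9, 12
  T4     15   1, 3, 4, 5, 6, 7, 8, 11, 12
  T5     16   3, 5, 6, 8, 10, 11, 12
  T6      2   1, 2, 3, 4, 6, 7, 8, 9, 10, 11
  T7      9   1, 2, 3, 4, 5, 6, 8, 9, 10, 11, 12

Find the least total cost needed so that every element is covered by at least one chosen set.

T1, T2, T6 cover every element at cost 4 + 2 + 2 = 8.
Any cover uses at least 2 sets; among all covering selections none totals below 8.

8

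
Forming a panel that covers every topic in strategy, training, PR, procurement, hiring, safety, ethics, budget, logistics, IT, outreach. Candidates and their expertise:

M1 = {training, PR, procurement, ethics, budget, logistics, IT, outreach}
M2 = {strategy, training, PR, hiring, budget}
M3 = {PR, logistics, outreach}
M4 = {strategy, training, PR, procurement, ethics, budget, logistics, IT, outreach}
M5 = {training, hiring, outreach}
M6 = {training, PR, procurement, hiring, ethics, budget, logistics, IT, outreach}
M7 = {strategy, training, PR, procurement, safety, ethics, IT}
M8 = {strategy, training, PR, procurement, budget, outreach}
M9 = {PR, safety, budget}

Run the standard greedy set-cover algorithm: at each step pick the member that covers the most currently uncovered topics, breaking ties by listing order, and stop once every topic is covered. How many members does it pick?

3

Pick 1: M4 covers 9 new topics (strategy, training, PR, procurement, ethics, budget, logistics, IT, outreach).
Pick 2: M2 covers 1 new topics (hiring).
Pick 3: M7 covers 1 new topics (safety).
Greedy uses 3 members. (The true minimum is 2.)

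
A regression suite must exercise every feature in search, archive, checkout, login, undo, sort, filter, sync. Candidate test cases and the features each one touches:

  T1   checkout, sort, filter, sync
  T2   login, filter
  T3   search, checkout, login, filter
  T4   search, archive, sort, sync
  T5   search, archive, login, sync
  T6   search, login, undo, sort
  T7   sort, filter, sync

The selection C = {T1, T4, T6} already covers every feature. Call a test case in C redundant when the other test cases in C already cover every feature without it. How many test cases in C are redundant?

Drop T1: checkout, filter uncovered — not redundant.
Drop T4: archive uncovered — not redundant.
Drop T6: login, undo uncovered — not redundant.
None of the test cases in C is redundant.

0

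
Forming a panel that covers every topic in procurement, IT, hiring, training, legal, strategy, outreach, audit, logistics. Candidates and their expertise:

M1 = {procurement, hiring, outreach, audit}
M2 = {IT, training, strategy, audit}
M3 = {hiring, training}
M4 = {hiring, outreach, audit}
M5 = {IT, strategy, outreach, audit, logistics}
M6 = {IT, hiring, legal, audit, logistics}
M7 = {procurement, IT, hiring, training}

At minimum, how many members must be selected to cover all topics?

M1, M2, M6 together cover {procurement, IT, hiring, training, legal, strategy, outreach, audit, logistics} — every topic.
No 2 of the 7 members cover everything (all 21 pairs fall short), so 3 is minimum.

3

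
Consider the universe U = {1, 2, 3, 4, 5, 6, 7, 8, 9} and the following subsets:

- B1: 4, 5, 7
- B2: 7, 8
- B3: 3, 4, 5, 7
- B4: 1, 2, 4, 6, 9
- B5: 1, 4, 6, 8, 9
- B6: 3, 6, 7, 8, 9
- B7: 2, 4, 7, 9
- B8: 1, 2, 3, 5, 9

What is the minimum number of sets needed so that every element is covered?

3

B1, B4, B6 together cover {1, 2, 3, 4, 5, 6, 7, 8, 9} — every element.
No 2 of the 8 sets cover everything (all 28 pairs fall short), so 3 is minimum.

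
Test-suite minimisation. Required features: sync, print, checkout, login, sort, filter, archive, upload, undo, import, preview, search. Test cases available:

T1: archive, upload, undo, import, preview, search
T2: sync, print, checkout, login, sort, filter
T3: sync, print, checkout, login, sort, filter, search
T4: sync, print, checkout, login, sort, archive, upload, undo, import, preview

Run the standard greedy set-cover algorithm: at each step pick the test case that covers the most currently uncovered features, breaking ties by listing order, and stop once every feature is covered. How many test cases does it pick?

2

Pick 1: T4 covers 10 new features (sync, print, checkout, login, sort, archive, upload, undo, import, preview).
Pick 2: T3 covers 2 new features (filter, search).
Greedy uses 2 test cases.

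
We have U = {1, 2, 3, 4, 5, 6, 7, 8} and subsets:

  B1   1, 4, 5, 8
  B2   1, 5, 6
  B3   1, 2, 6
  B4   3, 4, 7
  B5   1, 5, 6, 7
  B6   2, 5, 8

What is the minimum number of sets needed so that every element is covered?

B1, B3, B4 together cover {1, 2, 3, 4, 5, 6, 7, 8} — every element.
No 2 of the 6 sets cover everything (all 15 pairs fall short), so 3 is minimum.

3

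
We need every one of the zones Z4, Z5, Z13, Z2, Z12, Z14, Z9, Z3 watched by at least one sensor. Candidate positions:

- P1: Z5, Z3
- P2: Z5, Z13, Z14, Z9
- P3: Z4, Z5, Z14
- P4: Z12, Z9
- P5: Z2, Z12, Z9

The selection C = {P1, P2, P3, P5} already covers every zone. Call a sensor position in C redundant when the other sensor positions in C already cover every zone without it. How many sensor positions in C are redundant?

0

Drop P1: Z3 uncovered — not redundant.
Drop P2: Z13 uncovered — not redundant.
Drop P3: Z4 uncovered — not redundant.
Drop P5: Z2, Z12 uncovered — not redundant.
None of the sensor positions in C is redundant.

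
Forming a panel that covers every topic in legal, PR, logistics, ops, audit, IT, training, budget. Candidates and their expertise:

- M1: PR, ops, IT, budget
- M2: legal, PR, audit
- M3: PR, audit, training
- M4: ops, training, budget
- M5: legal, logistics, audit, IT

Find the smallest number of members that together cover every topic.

M1, M3, M5 together cover {legal, PR, logistics, ops, audit, IT, training, budget} — every topic.
No 2 of the 5 members cover everything (all 10 pairs fall short), so 3 is minimum.

3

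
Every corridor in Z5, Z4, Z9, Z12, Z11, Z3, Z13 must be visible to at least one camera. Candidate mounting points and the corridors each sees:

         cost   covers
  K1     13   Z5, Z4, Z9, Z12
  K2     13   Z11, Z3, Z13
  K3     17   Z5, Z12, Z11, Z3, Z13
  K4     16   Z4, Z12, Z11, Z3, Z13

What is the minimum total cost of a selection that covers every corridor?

26

K1, K2 cover every corridor at cost 13 + 13 = 26.
Any cover uses at least 2 camera mounts; among all covering selections none totals below 26.
Greedy by coverage-per-cost would pick K4, K1 for 29 — worse than the optimum 26.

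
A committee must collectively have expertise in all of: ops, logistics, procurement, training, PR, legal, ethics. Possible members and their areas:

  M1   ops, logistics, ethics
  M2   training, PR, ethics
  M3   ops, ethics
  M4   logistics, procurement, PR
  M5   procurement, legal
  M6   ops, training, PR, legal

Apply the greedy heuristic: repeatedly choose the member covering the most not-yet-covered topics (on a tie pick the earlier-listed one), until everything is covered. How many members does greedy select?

3

Pick 1: M6 covers 4 new topics (ops, training, PR, legal).
Pick 2: M1 covers 2 new topics (logistics, ethics).
Pick 3: M4 covers 1 new topics (procurement).
Greedy uses 3 members.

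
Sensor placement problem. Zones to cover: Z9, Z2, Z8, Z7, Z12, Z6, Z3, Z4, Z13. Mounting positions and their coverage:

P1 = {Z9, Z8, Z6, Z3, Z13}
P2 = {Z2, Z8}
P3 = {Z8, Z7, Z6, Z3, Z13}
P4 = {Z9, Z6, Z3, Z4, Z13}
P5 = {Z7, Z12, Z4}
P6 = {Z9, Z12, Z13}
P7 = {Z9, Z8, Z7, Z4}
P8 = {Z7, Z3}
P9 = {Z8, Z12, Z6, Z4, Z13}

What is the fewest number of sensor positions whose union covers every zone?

3

P1, P2, P5 together cover {Z9, Z2, Z8, Z7, Z12, Z6, Z3, Z4, Z13} — every zone.
No 2 of the 9 sensor positions cover everything (all 36 pairs fall short), so 3 is minimum.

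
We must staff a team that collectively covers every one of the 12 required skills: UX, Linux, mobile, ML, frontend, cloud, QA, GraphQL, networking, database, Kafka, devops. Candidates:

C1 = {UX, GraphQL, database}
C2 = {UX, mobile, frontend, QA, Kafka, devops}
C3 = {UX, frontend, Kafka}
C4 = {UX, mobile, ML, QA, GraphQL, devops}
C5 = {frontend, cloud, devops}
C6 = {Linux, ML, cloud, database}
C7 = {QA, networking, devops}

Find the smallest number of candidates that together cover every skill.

C1, C2, C6, C7 together cover {UX, Linux, mobile, ML, frontend, cloud, QA, GraphQL, networking, database, Kafka, devops} — every skill.
No 3 of the 7 candidates cover everything (all 35 triples fall short), so 4 is minimum.

4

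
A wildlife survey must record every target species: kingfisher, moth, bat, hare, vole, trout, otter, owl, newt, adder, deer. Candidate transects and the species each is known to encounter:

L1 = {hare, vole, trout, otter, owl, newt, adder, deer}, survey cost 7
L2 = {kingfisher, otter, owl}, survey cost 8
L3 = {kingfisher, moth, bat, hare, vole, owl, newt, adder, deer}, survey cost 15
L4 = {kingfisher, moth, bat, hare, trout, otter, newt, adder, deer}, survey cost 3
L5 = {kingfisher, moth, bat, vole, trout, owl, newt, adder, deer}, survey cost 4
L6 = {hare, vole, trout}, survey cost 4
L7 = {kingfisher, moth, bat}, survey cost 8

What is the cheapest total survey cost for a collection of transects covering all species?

L4, L5 cover every species at survey cost 3 + 4 = 7.
Any cover uses at least 2 transects; among all covering selections none totals below 7.

7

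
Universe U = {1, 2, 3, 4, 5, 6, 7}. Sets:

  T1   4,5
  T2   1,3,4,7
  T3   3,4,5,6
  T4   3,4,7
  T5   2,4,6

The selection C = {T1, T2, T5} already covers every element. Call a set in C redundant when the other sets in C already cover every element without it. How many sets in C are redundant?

Drop T1: 5 uncovered — not redundant.
Drop T2: 1, 3, 7 uncovered — not redundant.
Drop T5: 2, 6 uncovered — not redundant.
None of the sets in C is redundant.

0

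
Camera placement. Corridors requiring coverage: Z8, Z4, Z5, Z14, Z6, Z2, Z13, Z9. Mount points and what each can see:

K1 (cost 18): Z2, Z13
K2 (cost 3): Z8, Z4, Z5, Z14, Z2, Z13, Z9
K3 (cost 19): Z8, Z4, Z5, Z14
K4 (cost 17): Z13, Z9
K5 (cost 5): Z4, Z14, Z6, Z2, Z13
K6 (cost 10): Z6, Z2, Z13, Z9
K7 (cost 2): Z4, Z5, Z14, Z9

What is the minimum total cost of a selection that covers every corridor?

K2, K5 cover every corridor at cost 3 + 5 = 8.
Any cover uses at least 2 camera mounts; among all covering selections none totals below 8.

8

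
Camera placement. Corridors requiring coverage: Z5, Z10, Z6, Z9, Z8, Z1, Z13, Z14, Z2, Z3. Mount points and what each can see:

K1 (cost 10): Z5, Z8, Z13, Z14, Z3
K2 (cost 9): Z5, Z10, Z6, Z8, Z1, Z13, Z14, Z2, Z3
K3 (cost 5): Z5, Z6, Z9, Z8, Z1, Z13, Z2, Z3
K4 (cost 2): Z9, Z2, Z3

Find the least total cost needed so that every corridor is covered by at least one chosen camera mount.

11

K2, K4 cover every corridor at cost 9 + 2 = 11.
Any cover uses at least 2 camera mounts; among all covering selections none totals below 11.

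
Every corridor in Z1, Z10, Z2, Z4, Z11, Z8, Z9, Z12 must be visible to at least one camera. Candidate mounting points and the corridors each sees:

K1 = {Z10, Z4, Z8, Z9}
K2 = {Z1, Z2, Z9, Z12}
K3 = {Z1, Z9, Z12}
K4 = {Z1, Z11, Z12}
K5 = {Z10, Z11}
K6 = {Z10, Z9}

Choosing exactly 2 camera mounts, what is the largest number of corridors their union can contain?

Choosing K1, K2 covers {Z1, Z10, Z2, Z4, Z8, Z9, Z12} — 7 corridors.
No choice of 2 camera mounts does better; here Z11 is left uncovered.

7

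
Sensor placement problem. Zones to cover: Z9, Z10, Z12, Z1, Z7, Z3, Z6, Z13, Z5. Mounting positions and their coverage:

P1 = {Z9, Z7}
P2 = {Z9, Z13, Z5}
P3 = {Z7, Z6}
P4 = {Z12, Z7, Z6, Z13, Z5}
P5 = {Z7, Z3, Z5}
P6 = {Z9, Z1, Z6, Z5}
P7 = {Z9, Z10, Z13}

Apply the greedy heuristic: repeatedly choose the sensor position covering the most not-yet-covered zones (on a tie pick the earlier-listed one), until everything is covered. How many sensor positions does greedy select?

4

Pick 1: P4 covers 5 new zones (Z12, Z7, Z6, Z13, Z5).
Pick 2: P6 covers 2 new zones (Z9, Z1).
Pick 3: P5 covers 1 new zones (Z3).
Pick 4: P7 covers 1 new zones (Z10).
Greedy uses 4 sensor positions.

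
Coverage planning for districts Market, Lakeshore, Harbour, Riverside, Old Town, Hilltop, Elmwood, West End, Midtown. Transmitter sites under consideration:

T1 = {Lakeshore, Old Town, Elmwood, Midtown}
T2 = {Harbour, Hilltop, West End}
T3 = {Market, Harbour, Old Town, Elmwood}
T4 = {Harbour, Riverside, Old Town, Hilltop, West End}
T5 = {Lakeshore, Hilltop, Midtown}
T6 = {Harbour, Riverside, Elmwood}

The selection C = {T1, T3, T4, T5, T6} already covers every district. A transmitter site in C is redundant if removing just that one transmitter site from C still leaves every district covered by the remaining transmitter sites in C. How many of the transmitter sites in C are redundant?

Drop T1: the rest still cover every district — redundant.
Drop T3: Market uncovered — not redundant.
Drop T4: West End uncovered — not redundant.
Drop T5: the rest still cover every district — redundant.
Drop T6: the rest still cover every district — redundant.
3 redundant: T1, T5, T6.

3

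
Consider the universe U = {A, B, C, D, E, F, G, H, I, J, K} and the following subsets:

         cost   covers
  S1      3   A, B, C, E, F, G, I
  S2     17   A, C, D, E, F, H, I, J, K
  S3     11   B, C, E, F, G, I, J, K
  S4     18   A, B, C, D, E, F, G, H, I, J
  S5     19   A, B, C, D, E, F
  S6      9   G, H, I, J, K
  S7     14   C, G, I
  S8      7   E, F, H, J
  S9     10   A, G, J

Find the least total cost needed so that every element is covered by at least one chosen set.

S1, S2 cover every element at cost 3 + 17 = 20.
Any cover uses at least 2 sets; among all covering selections none totals below 20.

20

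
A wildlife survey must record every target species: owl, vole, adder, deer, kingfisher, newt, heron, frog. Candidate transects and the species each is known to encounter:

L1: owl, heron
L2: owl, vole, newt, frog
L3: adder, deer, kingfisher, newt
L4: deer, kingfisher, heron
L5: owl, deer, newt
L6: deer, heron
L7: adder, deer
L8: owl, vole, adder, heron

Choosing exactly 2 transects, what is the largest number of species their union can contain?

7

Choosing L2, L3 covers {owl, vole, adder, deer, kingfisher, newt, frog} — 7 species.
No choice of 2 transects does better; here heron is left uncovered.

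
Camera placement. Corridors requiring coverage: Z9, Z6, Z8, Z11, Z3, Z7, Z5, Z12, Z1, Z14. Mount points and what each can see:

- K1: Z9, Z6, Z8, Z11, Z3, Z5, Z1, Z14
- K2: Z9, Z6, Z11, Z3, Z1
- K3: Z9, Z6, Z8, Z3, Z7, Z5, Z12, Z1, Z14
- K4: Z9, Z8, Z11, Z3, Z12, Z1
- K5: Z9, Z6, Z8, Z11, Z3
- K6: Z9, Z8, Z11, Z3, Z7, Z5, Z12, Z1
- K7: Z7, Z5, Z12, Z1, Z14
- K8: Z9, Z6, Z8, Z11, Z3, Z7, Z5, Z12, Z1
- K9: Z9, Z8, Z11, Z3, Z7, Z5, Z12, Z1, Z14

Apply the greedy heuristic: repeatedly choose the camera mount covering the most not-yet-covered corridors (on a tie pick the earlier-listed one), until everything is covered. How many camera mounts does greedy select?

Pick 1: K3 covers 9 new corridors (Z9, Z6, Z8, Z3, Z7, Z5, Z12, Z1, Z14).
Pick 2: K1 covers 1 new corridors (Z11).
Greedy uses 2 camera mounts.

2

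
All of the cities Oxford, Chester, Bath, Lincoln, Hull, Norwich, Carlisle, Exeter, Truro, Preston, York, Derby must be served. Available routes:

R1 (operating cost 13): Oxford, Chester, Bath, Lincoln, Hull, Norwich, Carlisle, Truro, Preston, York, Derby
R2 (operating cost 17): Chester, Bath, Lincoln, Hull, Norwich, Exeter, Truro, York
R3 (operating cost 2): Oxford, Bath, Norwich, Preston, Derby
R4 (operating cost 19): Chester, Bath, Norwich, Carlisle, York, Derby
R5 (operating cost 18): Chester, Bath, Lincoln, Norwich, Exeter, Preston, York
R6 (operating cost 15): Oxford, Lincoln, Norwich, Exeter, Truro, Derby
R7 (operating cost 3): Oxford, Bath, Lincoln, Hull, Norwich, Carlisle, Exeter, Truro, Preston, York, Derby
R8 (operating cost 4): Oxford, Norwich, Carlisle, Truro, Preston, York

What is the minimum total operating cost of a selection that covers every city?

16

R1, R7 cover every city at operating cost 13 + 3 = 16.
Any cover uses at least 2 routes; among all covering selections none totals below 16.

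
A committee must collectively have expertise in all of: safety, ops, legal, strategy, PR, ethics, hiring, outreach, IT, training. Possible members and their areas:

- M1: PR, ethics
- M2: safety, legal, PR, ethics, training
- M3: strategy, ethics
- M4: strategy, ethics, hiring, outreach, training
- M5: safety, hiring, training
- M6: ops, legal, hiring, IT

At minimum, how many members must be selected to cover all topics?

M2, M4, M6 together cover {safety, ops, legal, strategy, PR, ethics, hiring, outreach, IT, training} — every topic.
No 2 of the 6 members cover everything (all 15 pairs fall short), so 3 is minimum.

3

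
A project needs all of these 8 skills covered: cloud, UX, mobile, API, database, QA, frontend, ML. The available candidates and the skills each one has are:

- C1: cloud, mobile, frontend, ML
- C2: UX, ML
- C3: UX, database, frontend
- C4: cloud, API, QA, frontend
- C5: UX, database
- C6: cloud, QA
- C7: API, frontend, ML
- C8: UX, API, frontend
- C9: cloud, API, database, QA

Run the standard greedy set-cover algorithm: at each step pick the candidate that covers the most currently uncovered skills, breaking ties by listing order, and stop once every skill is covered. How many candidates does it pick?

3

Pick 1: C1 covers 4 new skills (cloud, mobile, frontend, ML).
Pick 2: C9 covers 3 new skills (API, database, QA).
Pick 3: C2 covers 1 new skills (UX).
Greedy uses 3 candidates.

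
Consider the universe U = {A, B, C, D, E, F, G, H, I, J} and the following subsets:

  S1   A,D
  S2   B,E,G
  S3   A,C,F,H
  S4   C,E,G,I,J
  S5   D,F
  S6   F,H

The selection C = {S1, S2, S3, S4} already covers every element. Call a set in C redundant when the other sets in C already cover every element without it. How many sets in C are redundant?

Drop S1: D uncovered — not redundant.
Drop S2: B uncovered — not redundant.
Drop S3: F, H uncovered — not redundant.
Drop S4: I, J uncovered — not redundant.
None of the sets in C is redundant.

0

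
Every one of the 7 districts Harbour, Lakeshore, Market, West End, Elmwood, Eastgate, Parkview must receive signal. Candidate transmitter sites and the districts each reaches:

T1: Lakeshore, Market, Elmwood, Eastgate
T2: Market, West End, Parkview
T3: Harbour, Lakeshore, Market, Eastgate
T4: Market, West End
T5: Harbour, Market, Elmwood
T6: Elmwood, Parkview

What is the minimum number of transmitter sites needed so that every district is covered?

3

T1, T2, T3 together cover {Harbour, Lakeshore, Market, West End, Elmwood, Eastgate, Parkview} — every district.
No 2 of the 6 transmitter sites cover everything (all 15 pairs fall short), so 3 is minimum.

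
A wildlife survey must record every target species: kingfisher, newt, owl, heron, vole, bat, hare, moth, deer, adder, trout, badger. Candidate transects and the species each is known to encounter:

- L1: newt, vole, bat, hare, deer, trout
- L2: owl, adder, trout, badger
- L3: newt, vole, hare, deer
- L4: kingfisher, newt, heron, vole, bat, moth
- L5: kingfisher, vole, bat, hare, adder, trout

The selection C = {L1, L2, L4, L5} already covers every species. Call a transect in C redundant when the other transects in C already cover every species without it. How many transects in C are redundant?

Drop L1: deer uncovered — not redundant.
Drop L2: owl, badger uncovered — not redundant.
Drop L4: heron, moth uncovered — not redundant.
Drop L5: the rest still cover every species — redundant.
1 redundant: L5.

1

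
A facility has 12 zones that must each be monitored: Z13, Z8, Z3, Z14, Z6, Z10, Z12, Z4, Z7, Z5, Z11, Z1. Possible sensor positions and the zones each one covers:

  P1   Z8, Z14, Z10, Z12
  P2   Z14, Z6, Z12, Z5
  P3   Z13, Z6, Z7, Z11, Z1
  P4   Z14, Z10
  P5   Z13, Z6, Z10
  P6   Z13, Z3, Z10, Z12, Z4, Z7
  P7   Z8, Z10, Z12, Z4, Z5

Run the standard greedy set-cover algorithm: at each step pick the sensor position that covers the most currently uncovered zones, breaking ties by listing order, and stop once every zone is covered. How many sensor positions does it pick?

Pick 1: P6 covers 6 new zones (Z13, Z3, Z10, Z12, Z4, Z7).
Pick 2: P2 covers 3 new zones (Z14, Z6, Z5).
Pick 3: P3 covers 2 new zones (Z11, Z1).
Pick 4: P1 covers 1 new zones (Z8).
Greedy uses 4 sensor positions.

4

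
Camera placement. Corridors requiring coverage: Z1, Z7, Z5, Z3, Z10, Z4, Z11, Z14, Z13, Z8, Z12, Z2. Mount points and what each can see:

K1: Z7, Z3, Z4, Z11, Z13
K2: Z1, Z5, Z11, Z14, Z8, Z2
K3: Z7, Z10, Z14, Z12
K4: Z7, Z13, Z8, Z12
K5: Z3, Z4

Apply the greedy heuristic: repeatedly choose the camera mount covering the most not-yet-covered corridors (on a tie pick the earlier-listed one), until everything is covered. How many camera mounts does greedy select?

Pick 1: K2 covers 6 new corridors (Z1, Z5, Z11, Z14, Z8, Z2).
Pick 2: K1 covers 4 new corridors (Z7, Z3, Z4, Z13).
Pick 3: K3 covers 2 new corridors (Z10, Z12).
Greedy uses 3 camera mounts.

3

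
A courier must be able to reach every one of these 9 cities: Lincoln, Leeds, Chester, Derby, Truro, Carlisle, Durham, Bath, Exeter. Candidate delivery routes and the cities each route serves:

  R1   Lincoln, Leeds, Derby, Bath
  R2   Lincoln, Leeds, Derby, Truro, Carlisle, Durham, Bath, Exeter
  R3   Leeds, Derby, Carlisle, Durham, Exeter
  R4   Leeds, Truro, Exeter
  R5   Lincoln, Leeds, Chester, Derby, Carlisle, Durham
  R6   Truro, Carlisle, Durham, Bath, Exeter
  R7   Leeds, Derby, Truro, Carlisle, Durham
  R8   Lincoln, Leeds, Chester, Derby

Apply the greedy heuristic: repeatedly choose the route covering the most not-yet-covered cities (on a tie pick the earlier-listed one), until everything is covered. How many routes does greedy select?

2

Pick 1: R2 covers 8 new cities (Lincoln, Leeds, Derby, Truro, Carlisle, Durham, Bath, Exeter).
Pick 2: R5 covers 1 new cities (Chester).
Greedy uses 2 routes.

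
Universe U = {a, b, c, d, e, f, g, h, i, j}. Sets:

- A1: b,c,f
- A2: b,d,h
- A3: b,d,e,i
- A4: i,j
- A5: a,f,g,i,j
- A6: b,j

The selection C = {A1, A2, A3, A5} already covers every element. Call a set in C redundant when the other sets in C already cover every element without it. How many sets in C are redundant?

Drop A1: c uncovered — not redundant.
Drop A2: h uncovered — not redundant.
Drop A3: e uncovered — not redundant.
Drop A5: a, g, j uncovered — not redundant.
None of the sets in C is redundant.

0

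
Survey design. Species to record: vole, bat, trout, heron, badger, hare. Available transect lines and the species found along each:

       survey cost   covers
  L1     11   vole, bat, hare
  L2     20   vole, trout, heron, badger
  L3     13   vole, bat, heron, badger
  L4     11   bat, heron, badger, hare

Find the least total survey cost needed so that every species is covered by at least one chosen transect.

31

L1, L2 cover every species at survey cost 11 + 20 = 31.
Any cover uses at least 2 transects; among all covering selections none totals below 31.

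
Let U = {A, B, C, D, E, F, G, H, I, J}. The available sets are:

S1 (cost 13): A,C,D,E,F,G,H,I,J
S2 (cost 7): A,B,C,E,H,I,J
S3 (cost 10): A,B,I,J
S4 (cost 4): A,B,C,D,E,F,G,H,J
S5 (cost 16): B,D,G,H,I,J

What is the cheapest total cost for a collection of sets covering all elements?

S2, S4 cover every element at cost 7 + 4 = 11.
Any cover uses at least 2 sets; among all covering selections none totals below 11.

11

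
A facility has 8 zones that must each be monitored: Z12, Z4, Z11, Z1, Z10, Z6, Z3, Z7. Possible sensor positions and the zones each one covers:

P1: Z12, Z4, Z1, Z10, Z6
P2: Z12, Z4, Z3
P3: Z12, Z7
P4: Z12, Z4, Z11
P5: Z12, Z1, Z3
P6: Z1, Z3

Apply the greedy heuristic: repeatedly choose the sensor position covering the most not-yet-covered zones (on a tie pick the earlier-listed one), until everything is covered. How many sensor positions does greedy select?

Pick 1: P1 covers 5 new zones (Z12, Z4, Z1, Z10, Z6).
Pick 2: P2 covers 1 new zones (Z3).
Pick 3: P3 covers 1 new zones (Z7).
Pick 4: P4 covers 1 new zones (Z11).
Greedy uses 4 sensor positions.

4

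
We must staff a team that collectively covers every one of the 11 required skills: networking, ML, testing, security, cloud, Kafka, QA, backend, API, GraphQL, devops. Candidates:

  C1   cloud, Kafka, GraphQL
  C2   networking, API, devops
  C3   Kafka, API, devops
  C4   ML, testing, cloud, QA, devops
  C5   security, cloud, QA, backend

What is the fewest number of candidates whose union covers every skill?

C1, C2, C4, C5 together cover {networking, ML, testing, security, cloud, Kafka, QA, backend, API, GraphQL, devops} — every skill.
No 3 of the 5 candidates cover everything (all 10 triples fall short), so 4 is minimum.

4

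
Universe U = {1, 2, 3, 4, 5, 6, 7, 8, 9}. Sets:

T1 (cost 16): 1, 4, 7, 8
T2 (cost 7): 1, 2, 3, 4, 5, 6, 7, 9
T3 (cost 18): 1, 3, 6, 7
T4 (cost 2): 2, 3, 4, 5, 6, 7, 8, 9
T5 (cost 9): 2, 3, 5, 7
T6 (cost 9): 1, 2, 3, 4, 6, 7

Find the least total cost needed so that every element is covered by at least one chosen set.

T2, T4 cover every element at cost 7 + 2 = 9.
Any cover uses at least 2 sets; among all covering selections none totals below 9.

9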